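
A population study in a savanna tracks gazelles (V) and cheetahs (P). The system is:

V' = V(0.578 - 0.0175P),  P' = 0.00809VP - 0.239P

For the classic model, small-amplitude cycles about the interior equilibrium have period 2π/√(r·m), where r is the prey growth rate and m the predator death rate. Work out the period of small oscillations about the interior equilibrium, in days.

T ≈ 16.9 days

Here r = 0.578 and m = 0.239, so r·m = 0.138.
ω = √0.138 = 0.372 per day, hence T = 2π/ω ≈ 16.9 days.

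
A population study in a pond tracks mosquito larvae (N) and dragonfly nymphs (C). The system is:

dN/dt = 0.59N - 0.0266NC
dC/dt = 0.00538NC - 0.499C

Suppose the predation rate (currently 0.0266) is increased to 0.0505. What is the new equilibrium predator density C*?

C* ≈ 11.7

At the interior fixed point, setting dN/dt = 0 with N > 0 fixes C* = (prey growth rate)/(NC coefficient) — independent of the other coefficients.
With the change, C* = 0.59/0.0505 = 11.7; it falls from 22.2.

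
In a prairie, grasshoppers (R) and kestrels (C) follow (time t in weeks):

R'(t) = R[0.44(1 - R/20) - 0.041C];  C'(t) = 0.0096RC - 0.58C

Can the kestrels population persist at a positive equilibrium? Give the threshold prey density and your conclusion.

Threshold R = 60.4; K < 60.4, so no, the predator goes extinct.

The predator equation gives dC/dt > 0 only when R > 0.58/0.0096 = 60.4.
Without the predator, R → K = 20. Since 20 < 60.4, the predator cannot invade.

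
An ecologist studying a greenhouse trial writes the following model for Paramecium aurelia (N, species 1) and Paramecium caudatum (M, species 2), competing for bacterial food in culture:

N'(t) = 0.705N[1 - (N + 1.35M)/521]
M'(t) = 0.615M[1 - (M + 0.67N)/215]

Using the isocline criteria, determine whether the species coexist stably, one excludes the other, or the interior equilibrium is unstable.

Compare the nullcline intercepts: K1/α12 = 521/1.35 = 386 > K2 = 215; K2/α21 = 215/0.67 = 321 < K1 = 521.
Since the inequalities point opposite ways, species 1 can invade but species 2 cannot.

species 1 excludes species 2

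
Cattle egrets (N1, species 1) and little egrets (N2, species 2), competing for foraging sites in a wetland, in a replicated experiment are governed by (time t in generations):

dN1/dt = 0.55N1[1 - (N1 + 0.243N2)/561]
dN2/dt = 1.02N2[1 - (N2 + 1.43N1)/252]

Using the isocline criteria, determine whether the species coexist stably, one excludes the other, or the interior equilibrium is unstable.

Compare the nullcline intercepts: K1/α12 = 561/0.243 = 2310 > K2 = 252; K2/α21 = 252/1.43 = 176 < K1 = 561.
Since the inequalities point opposite ways, species 1 can invade but species 2 cannot.

species 1 excludes species 2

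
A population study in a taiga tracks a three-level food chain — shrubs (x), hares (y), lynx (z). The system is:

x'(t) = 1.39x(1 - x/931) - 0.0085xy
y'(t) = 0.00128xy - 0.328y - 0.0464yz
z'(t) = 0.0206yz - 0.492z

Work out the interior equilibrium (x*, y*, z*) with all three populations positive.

From dz/dt = 0: 0.0206y* = 0.492, so y* = 23.9.
From dx/dt = 0: 1.39(1 - x*/931) = 0.0085·23.9, giving x* = 931·(1 - 0.146) = 795.
From dy/dt = 0: 0.00128·795 - 0.328 = 0.0464z*, so z* = 0.69/0.0464 = 14.9.

x* ≈ 795, y* ≈ 23.9, z* ≈ 14.9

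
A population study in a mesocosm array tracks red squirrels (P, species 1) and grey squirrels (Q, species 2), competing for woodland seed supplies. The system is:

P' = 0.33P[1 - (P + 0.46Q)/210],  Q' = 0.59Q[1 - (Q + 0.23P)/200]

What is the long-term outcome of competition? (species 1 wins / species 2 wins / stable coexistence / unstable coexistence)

stable coexistence

Compare the nullcline intercepts: K1/α12 = 210/0.46 = 457 > K2 = 200; K2/α21 = 200/0.23 = 870 > K1 = 210.
Since both inequalities hold, each species can invade when rare, so the interior equilibrium is stable.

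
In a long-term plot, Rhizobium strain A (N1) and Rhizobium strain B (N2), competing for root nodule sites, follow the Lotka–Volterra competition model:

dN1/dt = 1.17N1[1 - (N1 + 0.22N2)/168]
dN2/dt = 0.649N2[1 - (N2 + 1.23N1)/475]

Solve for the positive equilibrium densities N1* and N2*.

Setting both brackets to zero gives the nullclines N1 + 0.22N2 = 168 and 1.23N1 + N2 = 475.
Substituting N2 = 475 - 1.23N1 into the first: N1(1 - 0.22·1.23) = 168 - 0.22·475.
So N1* = 63.5/0.729 = 87.1, and then N2* = 475 - 1.23·87.1 = 368.

N1* ≈ 87.1, N2* ≈ 368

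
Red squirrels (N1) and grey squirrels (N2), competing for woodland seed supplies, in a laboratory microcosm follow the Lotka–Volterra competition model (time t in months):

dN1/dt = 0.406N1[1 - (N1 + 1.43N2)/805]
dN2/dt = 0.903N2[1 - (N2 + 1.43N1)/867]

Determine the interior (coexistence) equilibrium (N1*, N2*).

Setting both brackets to zero gives the nullclines N1 + 1.43N2 = 805 and 1.43N1 + N2 = 867.
Substituting N2 = 867 - 1.43N1 into the first: N1(1 - 1.43·1.43) = 805 - 1.43·867.
So N1* = -435/-1.04 = 416, and then N2* = 867 - 1.43·416 = 272.

N1* ≈ 416, N2* ≈ 272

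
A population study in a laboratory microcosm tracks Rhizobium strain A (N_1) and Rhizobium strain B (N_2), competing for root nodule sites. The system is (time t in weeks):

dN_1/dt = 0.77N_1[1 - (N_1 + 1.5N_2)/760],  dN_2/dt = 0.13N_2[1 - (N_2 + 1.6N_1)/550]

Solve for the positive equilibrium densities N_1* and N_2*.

Setting both brackets to zero gives the nullclines N_1 + 1.5N_2 = 760 and 1.6N_1 + N_2 = 550.
Substituting N_2 = 550 - 1.6N_1 into the first: N_1(1 - 1.5·1.6) = 760 - 1.5·550.
So N_1* = -65/-1.4 = 46.4, and then N_2* = 550 - 1.6·46.4 = 476.

N_1* ≈ 46.4, N_2* ≈ 476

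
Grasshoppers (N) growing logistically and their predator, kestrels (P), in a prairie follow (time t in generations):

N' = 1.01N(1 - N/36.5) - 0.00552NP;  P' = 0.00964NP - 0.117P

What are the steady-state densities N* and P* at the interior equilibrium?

From dP/dt = 0 with P > 0: 0.00964N* = 0.117, so N* = 12.1.
Substitute into dN/dt = 0: 1.01(1 - 12.1/36.5) = 0.00552P*.
The bracket is 0.667, giving P* = 0.674/0.00552 = 122.

N* ≈ 12.1, P* ≈ 122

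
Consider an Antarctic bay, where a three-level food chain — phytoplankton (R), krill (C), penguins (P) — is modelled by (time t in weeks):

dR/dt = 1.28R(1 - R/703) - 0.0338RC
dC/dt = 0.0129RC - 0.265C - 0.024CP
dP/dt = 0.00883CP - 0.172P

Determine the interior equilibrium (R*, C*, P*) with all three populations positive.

R* ≈ 341, C* ≈ 19.5, P* ≈ 172

From dP/dt = 0: 0.00883C* = 0.172, so C* = 19.5.
From dR/dt = 0: 1.28(1 - R*/703) = 0.0338·19.5, giving R* = 703·(1 - 0.514) = 341.
From dC/dt = 0: 0.0129·341 - 0.265 = 0.024P*, so P* = 4.14/0.024 = 172.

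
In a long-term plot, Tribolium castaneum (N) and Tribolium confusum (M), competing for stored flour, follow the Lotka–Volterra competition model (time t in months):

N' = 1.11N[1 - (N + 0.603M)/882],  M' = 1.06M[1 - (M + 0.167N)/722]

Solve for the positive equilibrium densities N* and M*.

Setting both brackets to zero gives the nullclines N + 0.603M = 882 and 0.167N + M = 722.
Substituting M = 722 - 0.167N into the first: N(1 - 0.603·0.167) = 882 - 0.603·722.
So N* = 447/0.899 = 497, and then M* = 722 - 0.167·497 = 639.

N* ≈ 497, M* ≈ 639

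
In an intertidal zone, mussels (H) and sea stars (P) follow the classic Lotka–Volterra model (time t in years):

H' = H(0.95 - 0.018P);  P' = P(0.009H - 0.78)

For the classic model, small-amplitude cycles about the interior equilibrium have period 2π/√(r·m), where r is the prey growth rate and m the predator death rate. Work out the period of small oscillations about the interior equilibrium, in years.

T ≈ 7.3 years

Here r = 0.95 and m = 0.78, so r·m = 0.741.
ω = √0.741 = 0.861 per year, hence T = 2π/ω ≈ 7.3 years.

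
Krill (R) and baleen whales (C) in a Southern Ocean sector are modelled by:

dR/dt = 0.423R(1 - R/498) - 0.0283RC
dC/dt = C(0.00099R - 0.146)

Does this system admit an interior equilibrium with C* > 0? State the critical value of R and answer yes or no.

Threshold R = 147; K > 147, so yes, the predator persists.

The predator equation gives dC/dt > 0 only when R > 0.146/0.00099 = 147.
Without the predator, R → K = 498. Since 498 > 147, the predator can invade and persist.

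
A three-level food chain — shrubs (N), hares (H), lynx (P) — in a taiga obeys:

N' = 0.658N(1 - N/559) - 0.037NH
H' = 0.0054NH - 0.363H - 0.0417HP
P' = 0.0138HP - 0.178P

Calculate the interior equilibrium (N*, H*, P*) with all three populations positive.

N* ≈ 154, H* ≈ 12.9, P* ≈ 11.2

From dP/dt = 0: 0.0138H* = 0.178, so H* = 12.9.
From dN/dt = 0: 0.658(1 - N*/559) = 0.037·12.9, giving N* = 559·(1 - 0.725) = 154.
From dH/dt = 0: 0.0054·154 - 0.363 = 0.0417P*, so P* = 0.466/0.0417 = 11.2.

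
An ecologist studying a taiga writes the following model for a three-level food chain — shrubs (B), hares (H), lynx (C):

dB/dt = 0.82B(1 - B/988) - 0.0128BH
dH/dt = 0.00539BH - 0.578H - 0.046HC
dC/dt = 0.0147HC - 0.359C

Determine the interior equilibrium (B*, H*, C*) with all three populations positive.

B* ≈ 611, H* ≈ 24.4, C* ≈ 59.1

From dC/dt = 0: 0.0147H* = 0.359, so H* = 24.4.
From dB/dt = 0: 0.82(1 - B*/988) = 0.0128·24.4, giving B* = 988·(1 - 0.381) = 611.
From dH/dt = 0: 0.00539·611 - 0.578 = 0.046C*, so C* = 2.72/0.046 = 59.1.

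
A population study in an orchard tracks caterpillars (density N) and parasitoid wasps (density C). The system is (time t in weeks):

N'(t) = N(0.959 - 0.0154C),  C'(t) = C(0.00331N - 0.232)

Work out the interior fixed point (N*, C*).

Set dC/dt = 0 with C > 0: 0.00331N - 0.232 = 0, so N* = 0.232/0.00331 = 70.1.
Set dN/dt = 0 with N > 0: 0.959 - 0.0154C = 0, so C* = 0.959/0.0154 = 62.3.

N* ≈ 70.1, C* ≈ 62.3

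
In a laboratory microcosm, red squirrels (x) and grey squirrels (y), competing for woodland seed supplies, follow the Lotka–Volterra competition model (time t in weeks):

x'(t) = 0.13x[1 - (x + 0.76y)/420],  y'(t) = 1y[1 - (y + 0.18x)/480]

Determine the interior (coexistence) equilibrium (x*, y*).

Setting both brackets to zero gives the nullclines x + 0.76y = 420 and 0.18x + y = 480.
Substituting y = 480 - 0.18x into the first: x(1 - 0.76·0.18) = 420 - 0.76·480.
So x* = 55.2/0.863 = 63.9, and then y* = 480 - 0.18·63.9 = 468.

x* ≈ 63.9, y* ≈ 468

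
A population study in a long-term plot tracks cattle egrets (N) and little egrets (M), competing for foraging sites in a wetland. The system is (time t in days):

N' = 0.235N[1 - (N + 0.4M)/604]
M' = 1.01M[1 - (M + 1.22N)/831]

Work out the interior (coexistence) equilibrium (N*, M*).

N* ≈ 530, M* ≈ 184

Setting both brackets to zero gives the nullclines N + 0.4M = 604 and 1.22N + M = 831.
Substituting M = 831 - 1.22N into the first: N(1 - 0.4·1.22) = 604 - 0.4·831.
So N* = 272/0.512 = 530, and then M* = 831 - 1.22·530 = 184.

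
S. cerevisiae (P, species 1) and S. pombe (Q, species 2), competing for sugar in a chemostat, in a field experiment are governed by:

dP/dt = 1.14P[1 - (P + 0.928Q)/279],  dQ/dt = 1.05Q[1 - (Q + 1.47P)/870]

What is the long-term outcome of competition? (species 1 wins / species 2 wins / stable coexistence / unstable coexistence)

Compare the nullcline intercepts: K1/α12 = 279/0.928 = 301 < K2 = 870; K2/α21 = 870/1.47 = 592 > K1 = 279.
Since the inequalities point opposite ways, species 2 can invade but species 1 cannot.

species 2 excludes species 1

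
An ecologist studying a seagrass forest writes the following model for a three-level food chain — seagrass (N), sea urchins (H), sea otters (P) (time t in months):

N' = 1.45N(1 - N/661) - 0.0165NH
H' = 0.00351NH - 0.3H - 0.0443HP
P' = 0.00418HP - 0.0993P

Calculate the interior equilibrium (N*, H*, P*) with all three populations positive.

From dP/dt = 0: 0.00418H* = 0.0993, so H* = 23.8.
From dN/dt = 0: 1.45(1 - N*/661) = 0.0165·23.8, giving N* = 661·(1 - 0.27) = 482.
From dH/dt = 0: 0.00351·482 - 0.3 = 0.0443P*, so P* = 1.39/0.0443 = 31.4.

N* ≈ 482, H* ≈ 23.8, P* ≈ 31.4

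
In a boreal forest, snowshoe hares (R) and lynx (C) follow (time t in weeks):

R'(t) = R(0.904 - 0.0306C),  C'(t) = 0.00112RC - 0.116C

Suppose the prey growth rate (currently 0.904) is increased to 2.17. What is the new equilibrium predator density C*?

At the interior fixed point, setting dR/dt = 0 with R > 0 fixes C* = (prey growth rate)/(RC coefficient) — independent of the other coefficients.
With the change, C* = 2.17/0.0306 = 70.9; it rises from 29.5.

C* ≈ 70.9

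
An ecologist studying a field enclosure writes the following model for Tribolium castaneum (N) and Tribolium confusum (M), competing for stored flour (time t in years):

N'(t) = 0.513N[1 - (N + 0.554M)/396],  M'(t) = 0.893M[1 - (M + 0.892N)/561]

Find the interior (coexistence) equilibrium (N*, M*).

N* ≈ 168, M* ≈ 411

Setting both brackets to zero gives the nullclines N + 0.554M = 396 and 0.892N + M = 561.
Substituting M = 561 - 0.892N into the first: N(1 - 0.554·0.892) = 396 - 0.554·561.
So N* = 85.2/0.506 = 168, and then M* = 561 - 0.892·168 = 411.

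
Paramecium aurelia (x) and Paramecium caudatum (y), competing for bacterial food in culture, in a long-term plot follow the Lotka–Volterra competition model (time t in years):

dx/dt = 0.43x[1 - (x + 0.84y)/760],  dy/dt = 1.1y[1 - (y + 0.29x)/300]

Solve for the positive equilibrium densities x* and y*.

Setting both brackets to zero gives the nullclines x + 0.84y = 760 and 0.29x + y = 300.
Substituting y = 300 - 0.29x into the first: x(1 - 0.84·0.29) = 760 - 0.84·300.
So x* = 508/0.756 = 672, and then y* = 300 - 0.29·672 = 105.

x* ≈ 672, y* ≈ 105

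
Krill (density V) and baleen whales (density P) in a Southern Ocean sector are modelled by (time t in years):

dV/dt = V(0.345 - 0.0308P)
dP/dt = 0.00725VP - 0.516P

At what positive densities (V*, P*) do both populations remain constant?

V* ≈ 71.2, P* ≈ 11.2

Set dP/dt = 0 with P > 0: 0.00725V - 0.516 = 0, so V* = 0.516/0.00725 = 71.2.
Set dV/dt = 0 with V > 0: 0.345 - 0.0308P = 0, so P* = 0.345/0.0308 = 11.2.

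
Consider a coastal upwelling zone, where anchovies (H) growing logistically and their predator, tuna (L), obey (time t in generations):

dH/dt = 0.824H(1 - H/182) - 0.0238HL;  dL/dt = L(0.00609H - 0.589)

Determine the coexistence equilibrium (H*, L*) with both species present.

H* ≈ 96.7, L* ≈ 16.2

From dL/dt = 0 with L > 0: 0.00609H* = 0.589, so H* = 96.7.
Substitute into dH/dt = 0: 0.824(1 - 96.7/182) = 0.0238L*.
The bracket is 0.469, giving L* = 0.386/0.0238 = 16.2.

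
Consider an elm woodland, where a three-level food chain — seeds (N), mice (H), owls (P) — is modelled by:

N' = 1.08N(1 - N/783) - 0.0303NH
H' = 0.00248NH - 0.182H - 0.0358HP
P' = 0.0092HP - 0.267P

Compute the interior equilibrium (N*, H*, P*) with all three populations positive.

N* ≈ 145, H* ≈ 29, P* ≈ 4.99

From dP/dt = 0: 0.0092H* = 0.267, so H* = 29.
From dN/dt = 0: 1.08(1 - N*/783) = 0.0303·29, giving N* = 783·(1 - 0.814) = 145.
From dH/dt = 0: 0.00248·145 - 0.182 = 0.0358P*, so P* = 0.179/0.0358 = 4.99.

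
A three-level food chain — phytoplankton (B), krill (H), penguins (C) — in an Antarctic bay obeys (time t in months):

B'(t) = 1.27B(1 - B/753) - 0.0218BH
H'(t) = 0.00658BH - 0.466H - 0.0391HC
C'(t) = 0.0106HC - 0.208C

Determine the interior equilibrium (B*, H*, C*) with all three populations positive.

B* ≈ 499, H* ≈ 19.6, C* ≈ 72.1

From dC/dt = 0: 0.0106H* = 0.208, so H* = 19.6.
From dB/dt = 0: 1.27(1 - B*/753) = 0.0218·19.6, giving B* = 753·(1 - 0.337) = 499.
From dH/dt = 0: 0.00658·499 - 0.466 = 0.0391C*, so C* = 2.82/0.0391 = 72.1.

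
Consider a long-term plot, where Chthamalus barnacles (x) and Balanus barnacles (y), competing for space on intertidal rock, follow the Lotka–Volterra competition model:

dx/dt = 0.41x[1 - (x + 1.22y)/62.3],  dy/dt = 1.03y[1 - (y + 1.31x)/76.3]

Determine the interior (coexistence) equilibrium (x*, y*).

x* ≈ 51.5, y* ≈ 8.88

Setting both brackets to zero gives the nullclines x + 1.22y = 62.3 and 1.31x + y = 76.3.
Substituting y = 76.3 - 1.31x into the first: x(1 - 1.22·1.31) = 62.3 - 1.22·76.3.
So x* = -30.8/-0.598 = 51.5, and then y* = 76.3 - 1.31·51.5 = 8.88.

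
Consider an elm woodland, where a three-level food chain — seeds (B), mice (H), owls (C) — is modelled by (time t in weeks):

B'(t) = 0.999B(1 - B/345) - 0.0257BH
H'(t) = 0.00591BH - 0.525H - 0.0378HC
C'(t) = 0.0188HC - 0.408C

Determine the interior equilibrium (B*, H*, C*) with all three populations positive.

B* ≈ 152, H* ≈ 21.7, C* ≈ 9.94

From dC/dt = 0: 0.0188H* = 0.408, so H* = 21.7.
From dB/dt = 0: 0.999(1 - B*/345) = 0.0257·21.7, giving B* = 345·(1 - 0.558) = 152.
From dH/dt = 0: 0.00591·152 - 0.525 = 0.0378C*, so C* = 0.376/0.0378 = 9.94.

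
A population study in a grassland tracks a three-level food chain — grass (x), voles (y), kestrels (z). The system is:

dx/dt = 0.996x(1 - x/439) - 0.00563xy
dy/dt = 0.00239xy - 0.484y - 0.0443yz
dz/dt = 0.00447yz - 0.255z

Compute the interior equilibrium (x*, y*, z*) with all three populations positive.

From dz/dt = 0: 0.00447y* = 0.255, so y* = 57.
From dx/dt = 0: 0.996(1 - x*/439) = 0.00563·57, giving x* = 439·(1 - 0.322) = 297.
From dy/dt = 0: 0.00239·297 - 0.484 = 0.0443z*, so z* = 0.227/0.0443 = 5.12.

x* ≈ 297, y* ≈ 57, z* ≈ 5.12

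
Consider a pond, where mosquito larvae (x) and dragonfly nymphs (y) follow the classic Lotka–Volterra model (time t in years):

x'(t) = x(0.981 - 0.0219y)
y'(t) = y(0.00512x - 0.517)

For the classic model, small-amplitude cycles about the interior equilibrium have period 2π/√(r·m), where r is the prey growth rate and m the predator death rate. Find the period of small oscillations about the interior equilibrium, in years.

Here r = 0.981 and m = 0.517, so r·m = 0.507.
ω = √0.507 = 0.712 per year, hence T = 2π/ω ≈ 8.82 years.

T ≈ 8.82 years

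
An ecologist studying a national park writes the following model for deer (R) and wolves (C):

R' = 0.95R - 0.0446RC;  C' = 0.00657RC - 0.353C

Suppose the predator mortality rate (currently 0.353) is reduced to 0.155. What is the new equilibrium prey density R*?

At the interior fixed point, setting dC/dt = 0 with C > 0 fixes R* = (predator death rate)/(RC coefficient) — independent of the other coefficients.
With the change, R* = 0.155/0.00657 = 23.6; it falls from 53.7.

R* ≈ 23.6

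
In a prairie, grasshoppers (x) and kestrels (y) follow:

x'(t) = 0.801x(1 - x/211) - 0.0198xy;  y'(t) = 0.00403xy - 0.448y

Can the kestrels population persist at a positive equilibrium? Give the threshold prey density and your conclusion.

Threshold x = 111; K > 111, so yes, the predator persists.

The predator equation gives dy/dt > 0 only when x > 0.448/0.00403 = 111.
Without the predator, x → K = 211. Since 211 > 111, the predator can invade and persist.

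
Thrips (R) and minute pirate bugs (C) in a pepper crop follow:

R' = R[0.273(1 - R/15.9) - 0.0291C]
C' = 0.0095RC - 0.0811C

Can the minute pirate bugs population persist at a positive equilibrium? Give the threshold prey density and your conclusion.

The predator equation gives dC/dt > 0 only when R > 0.0811/0.0095 = 8.54.
Without the predator, R → K = 15.9. Since 15.9 > 8.54, the predator can invade and persist.

Threshold R = 8.54; K > 8.54, so yes, the predator persists.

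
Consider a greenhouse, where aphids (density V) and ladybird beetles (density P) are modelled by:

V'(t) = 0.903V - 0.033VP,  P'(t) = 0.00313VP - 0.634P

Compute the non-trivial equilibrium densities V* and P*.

Set dP/dt = 0 with P > 0: 0.00313V - 0.634 = 0, so V* = 0.634/0.00313 = 203.
Set dV/dt = 0 with V > 0: 0.903 - 0.033P = 0, so P* = 0.903/0.033 = 27.4.

V* ≈ 203, P* ≈ 27.4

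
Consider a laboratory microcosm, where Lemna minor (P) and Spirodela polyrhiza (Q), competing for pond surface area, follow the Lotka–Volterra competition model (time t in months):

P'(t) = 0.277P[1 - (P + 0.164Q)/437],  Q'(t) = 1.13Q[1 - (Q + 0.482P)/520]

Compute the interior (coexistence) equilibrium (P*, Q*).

P* ≈ 382, Q* ≈ 336

Setting both brackets to zero gives the nullclines P + 0.164Q = 437 and 0.482P + Q = 520.
Substituting Q = 520 - 0.482P into the first: P(1 - 0.164·0.482) = 437 - 0.164·520.
So P* = 352/0.921 = 382, and then Q* = 520 - 0.482·382 = 336.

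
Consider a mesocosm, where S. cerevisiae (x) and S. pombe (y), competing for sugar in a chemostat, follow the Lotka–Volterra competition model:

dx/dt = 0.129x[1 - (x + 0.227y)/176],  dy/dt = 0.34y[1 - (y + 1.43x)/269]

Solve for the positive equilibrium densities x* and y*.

x* ≈ 170, y* ≈ 25.6

Setting both brackets to zero gives the nullclines x + 0.227y = 176 and 1.43x + y = 269.
Substituting y = 269 - 1.43x into the first: x(1 - 0.227·1.43) = 176 - 0.227·269.
So x* = 115/0.675 = 170, and then y* = 269 - 1.43·170 = 25.6.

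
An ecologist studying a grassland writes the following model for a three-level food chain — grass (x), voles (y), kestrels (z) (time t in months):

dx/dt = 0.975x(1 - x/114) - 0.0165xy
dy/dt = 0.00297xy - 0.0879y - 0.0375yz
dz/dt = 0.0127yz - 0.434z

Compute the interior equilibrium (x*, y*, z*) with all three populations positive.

From dz/dt = 0: 0.0127y* = 0.434, so y* = 34.2.
From dx/dt = 0: 0.975(1 - x*/114) = 0.0165·34.2, giving x* = 114·(1 - 0.578) = 48.1.
From dy/dt = 0: 0.00297·48.1 - 0.0879 = 0.0375z*, so z* = 0.0549/0.0375 = 1.46.

x* ≈ 48.1, y* ≈ 34.2, z* ≈ 1.46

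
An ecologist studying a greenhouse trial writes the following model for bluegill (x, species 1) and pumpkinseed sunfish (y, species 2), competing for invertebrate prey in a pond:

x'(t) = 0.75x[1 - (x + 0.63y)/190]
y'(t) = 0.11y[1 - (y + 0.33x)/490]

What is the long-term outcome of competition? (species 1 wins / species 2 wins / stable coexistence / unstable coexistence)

species 2 excludes species 1

Compare the nullcline intercepts: K1/α12 = 190/0.63 = 302 < K2 = 490; K2/α21 = 490/0.33 = 1480 > K1 = 190.
Since the inequalities point opposite ways, species 2 can invade but species 1 cannot.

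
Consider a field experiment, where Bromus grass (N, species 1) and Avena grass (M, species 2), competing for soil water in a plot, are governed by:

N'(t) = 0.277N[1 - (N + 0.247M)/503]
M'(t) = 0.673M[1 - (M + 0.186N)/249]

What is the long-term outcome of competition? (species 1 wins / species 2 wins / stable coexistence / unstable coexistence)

Compare the nullcline intercepts: K1/α12 = 503/0.247 = 2040 > K2 = 249; K2/α21 = 249/0.186 = 1340 > K1 = 503.
Since both inequalities hold, each species can invade when rare, so the interior equilibrium is stable.

stable coexistence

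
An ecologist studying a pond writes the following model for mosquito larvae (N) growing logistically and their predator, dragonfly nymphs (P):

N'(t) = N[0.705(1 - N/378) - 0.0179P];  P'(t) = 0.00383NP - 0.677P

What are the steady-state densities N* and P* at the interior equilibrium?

From dP/dt = 0 with P > 0: 0.00383N* = 0.677, so N* = 177.
Substitute into dN/dt = 0: 0.705(1 - 177/378) = 0.0179P*.
The bracket is 0.532, giving P* = 0.375/0.0179 = 21.

N* ≈ 177, P* ≈ 21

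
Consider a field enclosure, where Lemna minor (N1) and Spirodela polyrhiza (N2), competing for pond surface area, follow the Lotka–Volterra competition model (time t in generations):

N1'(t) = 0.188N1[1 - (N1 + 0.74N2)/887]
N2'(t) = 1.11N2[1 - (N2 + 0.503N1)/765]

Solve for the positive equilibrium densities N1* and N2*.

Setting both brackets to zero gives the nullclines N1 + 0.74N2 = 887 and 0.503N1 + N2 = 765.
Substituting N2 = 765 - 0.503N1 into the first: N1(1 - 0.74·0.503) = 887 - 0.74·765.
So N1* = 321/0.628 = 511, and then N2* = 765 - 0.503·511 = 508.

N1* ≈ 511, N2* ≈ 508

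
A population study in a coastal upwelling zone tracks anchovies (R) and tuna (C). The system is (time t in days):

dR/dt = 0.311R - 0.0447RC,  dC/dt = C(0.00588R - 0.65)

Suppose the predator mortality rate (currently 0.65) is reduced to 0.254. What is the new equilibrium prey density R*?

R* ≈ 43.2

At the interior fixed point, setting dC/dt = 0 with C > 0 fixes R* = (predator death rate)/(RC coefficient) — independent of the other coefficients.
With the change, R* = 0.254/0.00588 = 43.2; it falls from 111.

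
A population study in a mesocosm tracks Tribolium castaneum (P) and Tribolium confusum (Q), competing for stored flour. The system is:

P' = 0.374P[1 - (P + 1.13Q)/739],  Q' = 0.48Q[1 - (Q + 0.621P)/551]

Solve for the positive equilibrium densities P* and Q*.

Setting both brackets to zero gives the nullclines P + 1.13Q = 739 and 0.621P + Q = 551.
Substituting Q = 551 - 0.621P into the first: P(1 - 1.13·0.621) = 739 - 1.13·551.
So P* = 116/0.298 = 390, and then Q* = 551 - 0.621·390 = 309.

P* ≈ 390, Q* ≈ 309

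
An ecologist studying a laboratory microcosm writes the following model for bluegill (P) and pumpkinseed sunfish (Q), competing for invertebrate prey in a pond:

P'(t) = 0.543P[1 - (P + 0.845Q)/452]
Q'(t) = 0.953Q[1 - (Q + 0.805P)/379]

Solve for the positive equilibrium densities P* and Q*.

Setting both brackets to zero gives the nullclines P + 0.845Q = 452 and 0.805P + Q = 379.
Substituting Q = 379 - 0.805P into the first: P(1 - 0.845·0.805) = 452 - 0.845·379.
So P* = 132/0.32 = 412, and then Q* = 379 - 0.805·412 = 47.3.

P* ≈ 412, Q* ≈ 47.3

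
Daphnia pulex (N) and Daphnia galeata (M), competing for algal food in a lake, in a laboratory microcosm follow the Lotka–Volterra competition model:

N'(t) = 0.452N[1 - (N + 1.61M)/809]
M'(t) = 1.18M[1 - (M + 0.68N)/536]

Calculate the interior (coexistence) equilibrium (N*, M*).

N* ≈ 569, M* ≈ 149

Setting both brackets to zero gives the nullclines N + 1.61M = 809 and 0.68N + M = 536.
Substituting M = 536 - 0.68N into the first: N(1 - 1.61·0.68) = 809 - 1.61·536.
So N* = -54/-0.0948 = 569, and then M* = 536 - 0.68·569 = 149.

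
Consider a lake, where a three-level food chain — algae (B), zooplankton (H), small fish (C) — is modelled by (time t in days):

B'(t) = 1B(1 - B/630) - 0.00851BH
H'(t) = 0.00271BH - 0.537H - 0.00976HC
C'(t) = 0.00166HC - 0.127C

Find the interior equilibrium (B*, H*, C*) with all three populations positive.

From dC/dt = 0: 0.00166H* = 0.127, so H* = 76.5.
From dB/dt = 0: 1(1 - B*/630) = 0.00851·76.5, giving B* = 630·(1 - 0.651) = 220.
From dH/dt = 0: 0.00271·220 - 0.537 = 0.00976C*, so C* = 0.0587/0.00976 = 6.02.

B* ≈ 220, H* ≈ 76.5, C* ≈ 6.02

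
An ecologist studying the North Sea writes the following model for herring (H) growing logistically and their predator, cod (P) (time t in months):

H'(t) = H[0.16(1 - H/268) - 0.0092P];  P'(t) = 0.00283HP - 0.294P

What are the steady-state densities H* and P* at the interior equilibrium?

From dP/dt = 0 with P > 0: 0.00283H* = 0.294, so H* = 104.
Substitute into dH/dt = 0: 0.16(1 - 104/268) = 0.0092P*.
The bracket is 0.612, giving P* = 0.098/0.0092 = 10.6.

H* ≈ 104, P* ≈ 10.6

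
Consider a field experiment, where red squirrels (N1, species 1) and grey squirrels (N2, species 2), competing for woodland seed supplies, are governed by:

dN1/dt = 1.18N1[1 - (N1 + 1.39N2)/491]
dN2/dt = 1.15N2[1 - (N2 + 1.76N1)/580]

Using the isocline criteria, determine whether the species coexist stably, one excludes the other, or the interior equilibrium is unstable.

unstable coexistence (outcome depends on initial conditions)

Compare the nullcline intercepts: K1/α12 = 491/1.39 = 353 < K2 = 580; K2/α21 = 580/1.76 = 330 < K1 = 491.
Since both are reversed, neither can invade when rare; the interior point is a saddle.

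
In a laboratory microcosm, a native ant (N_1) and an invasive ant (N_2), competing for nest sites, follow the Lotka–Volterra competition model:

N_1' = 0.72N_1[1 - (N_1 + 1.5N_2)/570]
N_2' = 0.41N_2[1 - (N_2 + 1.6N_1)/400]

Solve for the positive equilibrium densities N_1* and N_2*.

N_1* ≈ 21.4, N_2* ≈ 366

Setting both brackets to zero gives the nullclines N_1 + 1.5N_2 = 570 and 1.6N_1 + N_2 = 400.
Substituting N_2 = 400 - 1.6N_1 into the first: N_1(1 - 1.5·1.6) = 570 - 1.5·400.
So N_1* = -30/-1.4 = 21.4, and then N_2* = 400 - 1.6·21.4 = 366.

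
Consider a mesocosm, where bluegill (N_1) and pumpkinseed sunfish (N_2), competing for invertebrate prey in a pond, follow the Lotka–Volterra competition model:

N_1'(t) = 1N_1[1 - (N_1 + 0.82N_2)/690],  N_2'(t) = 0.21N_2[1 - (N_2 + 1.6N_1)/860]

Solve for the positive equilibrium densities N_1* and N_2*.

N_1* ≈ 48.7, N_2* ≈ 782

Setting both brackets to zero gives the nullclines N_1 + 0.82N_2 = 690 and 1.6N_1 + N_2 = 860.
Substituting N_2 = 860 - 1.6N_1 into the first: N_1(1 - 0.82·1.6) = 690 - 0.82·860.
So N_1* = -15.2/-0.312 = 48.7, and then N_2* = 860 - 1.6·48.7 = 782.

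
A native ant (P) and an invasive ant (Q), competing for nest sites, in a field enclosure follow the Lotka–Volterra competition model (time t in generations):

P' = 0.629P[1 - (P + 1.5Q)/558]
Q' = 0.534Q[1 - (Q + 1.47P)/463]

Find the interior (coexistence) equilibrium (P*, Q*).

P* ≈ 113, Q* ≈ 296

Setting both brackets to zero gives the nullclines P + 1.5Q = 558 and 1.47P + Q = 463.
Substituting Q = 463 - 1.47P into the first: P(1 - 1.5·1.47) = 558 - 1.5·463.
So P* = -136/-1.21 = 113, and then Q* = 463 - 1.47·113 = 296.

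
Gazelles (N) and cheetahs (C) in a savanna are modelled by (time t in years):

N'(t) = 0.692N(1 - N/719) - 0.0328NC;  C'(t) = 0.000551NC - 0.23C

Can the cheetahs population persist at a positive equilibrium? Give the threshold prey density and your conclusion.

Threshold N = 417; K > 417, so yes, the predator persists.

The predator equation gives dC/dt > 0 only when N > 0.23/0.000551 = 417.
Without the predator, N → K = 719. Since 719 > 417, the predator can invade and persist.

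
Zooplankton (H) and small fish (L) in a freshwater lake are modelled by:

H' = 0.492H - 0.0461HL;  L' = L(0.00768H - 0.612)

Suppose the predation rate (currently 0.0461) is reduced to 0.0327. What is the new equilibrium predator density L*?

At the interior fixed point, setting dH/dt = 0 with H > 0 fixes L* = (prey growth rate)/(HL coefficient) — independent of the other coefficients.
With the change, L* = 0.492/0.0327 = 15; it rises from 10.7.

L* ≈ 15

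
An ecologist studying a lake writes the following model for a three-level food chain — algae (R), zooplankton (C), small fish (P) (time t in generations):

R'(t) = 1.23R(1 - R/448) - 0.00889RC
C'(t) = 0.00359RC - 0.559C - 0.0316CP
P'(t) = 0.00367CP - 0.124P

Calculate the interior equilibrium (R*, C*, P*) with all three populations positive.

From dP/dt = 0: 0.00367C* = 0.124, so C* = 33.8.
From dR/dt = 0: 1.23(1 - R*/448) = 0.00889·33.8, giving R* = 448·(1 - 0.244) = 339.
From dC/dt = 0: 0.00359·339 - 0.559 = 0.0316P*, so P* = 0.657/0.0316 = 20.8.

R* ≈ 339, C* ≈ 33.8, P* ≈ 20.8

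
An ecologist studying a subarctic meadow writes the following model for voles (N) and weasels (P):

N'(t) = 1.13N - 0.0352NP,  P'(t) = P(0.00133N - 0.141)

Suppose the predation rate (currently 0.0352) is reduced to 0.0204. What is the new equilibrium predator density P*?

P* ≈ 55.4

At the interior fixed point, setting dN/dt = 0 with N > 0 fixes P* = (prey growth rate)/(NP coefficient) — independent of the other coefficients.
With the change, P* = 1.13/0.0204 = 55.4; it rises from 32.1.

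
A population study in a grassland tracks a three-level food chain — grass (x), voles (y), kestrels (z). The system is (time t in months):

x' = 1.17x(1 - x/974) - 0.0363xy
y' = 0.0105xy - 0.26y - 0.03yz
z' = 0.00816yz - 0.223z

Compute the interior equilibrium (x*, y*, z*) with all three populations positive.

From dz/dt = 0: 0.00816y* = 0.223, so y* = 27.3.
From dx/dt = 0: 1.17(1 - x*/974) = 0.0363·27.3, giving x* = 974·(1 - 0.848) = 148.
From dy/dt = 0: 0.0105·148 - 0.26 = 0.03z*, so z* = 1.3/0.03 = 43.2.

x* ≈ 148, y* ≈ 27.3, z* ≈ 43.2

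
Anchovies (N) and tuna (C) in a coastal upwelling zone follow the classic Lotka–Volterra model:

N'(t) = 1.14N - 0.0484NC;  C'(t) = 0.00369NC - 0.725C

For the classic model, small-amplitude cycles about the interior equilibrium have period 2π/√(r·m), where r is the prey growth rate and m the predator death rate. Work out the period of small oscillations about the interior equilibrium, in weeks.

T ≈ 6.91 weeks

Here r = 1.14 and m = 0.725, so r·m = 0.826.
ω = √0.826 = 0.909 per week, hence T = 2π/ω ≈ 6.91 weeks.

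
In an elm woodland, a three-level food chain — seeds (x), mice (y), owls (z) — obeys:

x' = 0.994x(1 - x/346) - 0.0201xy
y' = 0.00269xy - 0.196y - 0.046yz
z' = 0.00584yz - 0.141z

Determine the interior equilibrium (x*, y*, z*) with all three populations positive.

x* ≈ 177, y* ≈ 24.1, z* ≈ 6.09

From dz/dt = 0: 0.00584y* = 0.141, so y* = 24.1.
From dx/dt = 0: 0.994(1 - x*/346) = 0.0201·24.1, giving x* = 346·(1 - 0.488) = 177.
From dy/dt = 0: 0.00269·177 - 0.196 = 0.046z*, so z* = 0.28/0.046 = 6.09.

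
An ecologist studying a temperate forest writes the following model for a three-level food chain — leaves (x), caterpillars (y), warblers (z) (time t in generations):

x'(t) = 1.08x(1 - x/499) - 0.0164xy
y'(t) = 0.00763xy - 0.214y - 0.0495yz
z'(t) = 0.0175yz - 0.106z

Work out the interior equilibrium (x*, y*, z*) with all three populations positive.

From dz/dt = 0: 0.0175y* = 0.106, so y* = 6.06.
From dx/dt = 0: 1.08(1 - x*/499) = 0.0164·6.06, giving x* = 499·(1 - 0.092) = 453.
From dy/dt = 0: 0.00763·453 - 0.214 = 0.0495z*, so z* = 3.24/0.0495 = 65.5.

x* ≈ 453, y* ≈ 6.06, z* ≈ 65.5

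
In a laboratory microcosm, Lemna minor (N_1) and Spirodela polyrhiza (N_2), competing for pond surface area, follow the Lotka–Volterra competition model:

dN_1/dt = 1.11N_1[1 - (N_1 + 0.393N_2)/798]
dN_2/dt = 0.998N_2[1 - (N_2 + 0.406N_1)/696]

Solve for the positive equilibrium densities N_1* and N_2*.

Setting both brackets to zero gives the nullclines N_1 + 0.393N_2 = 798 and 0.406N_1 + N_2 = 696.
Substituting N_2 = 696 - 0.406N_1 into the first: N_1(1 - 0.393·0.406) = 798 - 0.393·696.
So N_1* = 524/0.84 = 624, and then N_2* = 696 - 0.406·624 = 443.

N_1* ≈ 624, N_2* ≈ 443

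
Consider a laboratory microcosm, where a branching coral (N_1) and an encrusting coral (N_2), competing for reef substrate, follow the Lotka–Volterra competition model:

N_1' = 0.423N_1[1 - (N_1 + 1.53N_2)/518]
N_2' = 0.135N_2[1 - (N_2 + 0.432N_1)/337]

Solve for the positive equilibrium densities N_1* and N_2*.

Setting both brackets to zero gives the nullclines N_1 + 1.53N_2 = 518 and 0.432N_1 + N_2 = 337.
Substituting N_2 = 337 - 0.432N_1 into the first: N_1(1 - 1.53·0.432) = 518 - 1.53·337.
So N_1* = 2.39/0.339 = 7.05, and then N_2* = 337 - 0.432·7.05 = 334.

N_1* ≈ 7.05, N_2* ≈ 334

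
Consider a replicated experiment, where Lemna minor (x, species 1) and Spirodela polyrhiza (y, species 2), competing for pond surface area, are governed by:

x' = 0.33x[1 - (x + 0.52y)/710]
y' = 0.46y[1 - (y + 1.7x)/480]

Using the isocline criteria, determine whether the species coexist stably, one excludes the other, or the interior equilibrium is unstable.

Compare the nullcline intercepts: K1/α12 = 710/0.52 = 1370 > K2 = 480; K2/α21 = 480/1.7 = 282 < K1 = 710.
Since the inequalities point opposite ways, species 1 can invade but species 2 cannot.

species 1 excludes species 2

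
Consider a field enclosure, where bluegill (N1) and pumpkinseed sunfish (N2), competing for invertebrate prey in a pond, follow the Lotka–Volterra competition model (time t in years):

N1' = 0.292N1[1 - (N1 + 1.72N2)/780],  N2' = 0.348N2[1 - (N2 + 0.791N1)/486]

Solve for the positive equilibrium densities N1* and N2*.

Setting both brackets to zero gives the nullclines N1 + 1.72N2 = 780 and 0.791N1 + N2 = 486.
Substituting N2 = 486 - 0.791N1 into the first: N1(1 - 1.72·0.791) = 780 - 1.72·486.
So N1* = -55.9/-0.361 = 155, and then N2* = 486 - 0.791·155 = 363.

N1* ≈ 155, N2* ≈ 363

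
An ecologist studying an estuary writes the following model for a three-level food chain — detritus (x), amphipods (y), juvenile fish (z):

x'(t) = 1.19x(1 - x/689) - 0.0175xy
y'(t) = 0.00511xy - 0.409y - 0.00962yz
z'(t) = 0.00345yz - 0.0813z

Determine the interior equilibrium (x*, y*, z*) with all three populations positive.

x* ≈ 450, y* ≈ 23.6, z* ≈ 197

From dz/dt = 0: 0.00345y* = 0.0813, so y* = 23.6.
From dx/dt = 0: 1.19(1 - x*/689) = 0.0175·23.6, giving x* = 689·(1 - 0.347) = 450.
From dy/dt = 0: 0.00511·450 - 0.409 = 0.00962z*, so z* = 1.89/0.00962 = 197.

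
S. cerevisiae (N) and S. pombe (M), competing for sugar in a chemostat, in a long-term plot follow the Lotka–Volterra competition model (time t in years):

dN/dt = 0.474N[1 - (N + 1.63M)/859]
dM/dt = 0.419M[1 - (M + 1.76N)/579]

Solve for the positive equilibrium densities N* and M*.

Setting both brackets to zero gives the nullclines N + 1.63M = 859 and 1.76N + M = 579.
Substituting M = 579 - 1.76N into the first: N(1 - 1.63·1.76) = 859 - 1.63·579.
So N* = -84.8/-1.87 = 45.4, and then M* = 579 - 1.76·45.4 = 499.

N* ≈ 45.4, M* ≈ 499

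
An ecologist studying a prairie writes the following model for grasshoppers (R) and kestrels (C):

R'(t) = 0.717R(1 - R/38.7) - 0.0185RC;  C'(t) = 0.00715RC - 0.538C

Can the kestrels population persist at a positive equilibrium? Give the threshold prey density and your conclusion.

The predator equation gives dC/dt > 0 only when R > 0.538/0.00715 = 75.2.
Without the predator, R → K = 38.7. Since 38.7 < 75.2, the predator cannot invade.

Threshold R = 75.2; K < 75.2, so no, the predator goes extinct.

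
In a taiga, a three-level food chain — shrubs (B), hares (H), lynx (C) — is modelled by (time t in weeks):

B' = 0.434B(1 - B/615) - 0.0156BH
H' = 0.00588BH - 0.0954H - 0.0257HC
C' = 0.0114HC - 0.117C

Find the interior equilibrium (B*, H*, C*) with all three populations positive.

B* ≈ 388, H* ≈ 10.3, C* ≈ 85.1

From dC/dt = 0: 0.0114H* = 0.117, so H* = 10.3.
From dB/dt = 0: 0.434(1 - B*/615) = 0.0156·10.3, giving B* = 615·(1 - 0.369) = 388.
From dH/dt = 0: 0.00588·388 - 0.0954 = 0.0257C*, so C* = 2.19/0.0257 = 85.1.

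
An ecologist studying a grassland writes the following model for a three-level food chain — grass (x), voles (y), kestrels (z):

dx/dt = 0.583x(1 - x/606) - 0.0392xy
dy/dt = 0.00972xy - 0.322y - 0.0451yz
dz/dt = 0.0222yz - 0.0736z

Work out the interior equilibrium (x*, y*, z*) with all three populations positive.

x* ≈ 471, y* ≈ 3.32, z* ≈ 94.4

From dz/dt = 0: 0.0222y* = 0.0736, so y* = 3.32.
From dx/dt = 0: 0.583(1 - x*/606) = 0.0392·3.32, giving x* = 606·(1 - 0.223) = 471.
From dy/dt = 0: 0.00972·471 - 0.322 = 0.0451z*, so z* = 4.26/0.0451 = 94.4.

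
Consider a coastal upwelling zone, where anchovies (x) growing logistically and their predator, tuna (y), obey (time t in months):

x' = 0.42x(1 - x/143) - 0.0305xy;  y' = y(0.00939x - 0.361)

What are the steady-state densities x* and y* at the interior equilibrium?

x* ≈ 38.4, y* ≈ 10.1

From dy/dt = 0 with y > 0: 0.00939x* = 0.361, so x* = 38.4.
Substitute into dx/dt = 0: 0.42(1 - 38.4/143) = 0.0305y*.
The bracket is 0.731, giving y* = 0.307/0.0305 = 10.1.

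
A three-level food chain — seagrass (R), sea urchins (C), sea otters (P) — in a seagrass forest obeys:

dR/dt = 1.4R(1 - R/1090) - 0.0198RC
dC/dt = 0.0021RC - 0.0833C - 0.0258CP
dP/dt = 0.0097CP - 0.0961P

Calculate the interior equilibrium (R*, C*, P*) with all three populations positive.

From dP/dt = 0: 0.0097C* = 0.0961, so C* = 9.91.
From dR/dt = 0: 1.4(1 - R*/1090) = 0.0198·9.91, giving R* = 1090·(1 - 0.14) = 937.
From dC/dt = 0: 0.0021·937 - 0.0833 = 0.0258P*, so P* = 1.88/0.0258 = 73.1.

R* ≈ 937, C* ≈ 9.91, P* ≈ 73.1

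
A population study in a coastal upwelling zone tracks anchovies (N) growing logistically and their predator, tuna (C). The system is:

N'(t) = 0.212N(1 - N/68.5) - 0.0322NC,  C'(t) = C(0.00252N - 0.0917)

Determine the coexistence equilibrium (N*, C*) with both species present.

From dC/dt = 0 with C > 0: 0.00252N* = 0.0917, so N* = 36.4.
Substitute into dN/dt = 0: 0.212(1 - 36.4/68.5) = 0.0322C*.
The bracket is 0.469, giving C* = 0.0994/0.0322 = 3.09.

N* ≈ 36.4, C* ≈ 3.09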